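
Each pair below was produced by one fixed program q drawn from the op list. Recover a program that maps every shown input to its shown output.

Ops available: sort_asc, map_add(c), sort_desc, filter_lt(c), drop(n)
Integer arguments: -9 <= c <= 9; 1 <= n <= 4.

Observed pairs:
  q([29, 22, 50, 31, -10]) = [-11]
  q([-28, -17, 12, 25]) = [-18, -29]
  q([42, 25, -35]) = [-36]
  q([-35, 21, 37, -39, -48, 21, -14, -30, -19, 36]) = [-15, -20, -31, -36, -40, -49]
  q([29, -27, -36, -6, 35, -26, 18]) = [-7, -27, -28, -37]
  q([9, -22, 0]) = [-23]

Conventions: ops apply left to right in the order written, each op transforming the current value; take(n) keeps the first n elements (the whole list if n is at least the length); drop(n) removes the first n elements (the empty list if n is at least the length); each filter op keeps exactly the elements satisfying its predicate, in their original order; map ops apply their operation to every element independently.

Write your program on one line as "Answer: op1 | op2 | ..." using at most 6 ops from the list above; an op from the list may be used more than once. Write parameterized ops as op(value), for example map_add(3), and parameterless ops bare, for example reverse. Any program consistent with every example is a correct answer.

map_add(8) | sort_asc | filter_lt(3) | map_add(-9) | sort_desc

Check, running the answer program on each example:
  [29, 22, 50, 31, -10] -> [37, 30, 58, 39, -2] -> [-2, 30, 37, 39, 58] -> [-2] -> [-11] -> [-11]
  [-28, -17, 12, 25] -> [-20, -9, 20, 33] -> [-20, -9, 20, 33] -> [-20, -9] -> [-29, -18] -> [-18, -29]
  [42, 25, -35] -> [50, 33, -27] -> [-27, 33, 50] -> [-27] -> [-36] -> [-36]
  [-35, 21, 37, -39, -48, 21, -14, -30, -19, 36] -> [-27, 29, 45, -31, -40, 29, -6, -22, -11, 44] -> [-40, -31, -27, -22, -11, -6, 29, 29, 44, 45] -> [-40, -31, -27, -22, -11, -6] -> [-49, -40, -36, -31, -20, -15] -> [-15, -20, -31, -36, -40, -49]
  [29, -27, -36, -6, 35, -26, 18] -> [37, -19, -28, 2, 43, -18, 26] -> [-28, -19, -18, 2, 26, 37, 43] -> [-28, -19, -18, 2] -> [-37, -28, -27, -7] -> [-7, -27, -28, -37]
  [9, -22, 0] -> [17, -14, 8] -> [-14, 8, 17] -> [-14] -> [-23] -> [-23]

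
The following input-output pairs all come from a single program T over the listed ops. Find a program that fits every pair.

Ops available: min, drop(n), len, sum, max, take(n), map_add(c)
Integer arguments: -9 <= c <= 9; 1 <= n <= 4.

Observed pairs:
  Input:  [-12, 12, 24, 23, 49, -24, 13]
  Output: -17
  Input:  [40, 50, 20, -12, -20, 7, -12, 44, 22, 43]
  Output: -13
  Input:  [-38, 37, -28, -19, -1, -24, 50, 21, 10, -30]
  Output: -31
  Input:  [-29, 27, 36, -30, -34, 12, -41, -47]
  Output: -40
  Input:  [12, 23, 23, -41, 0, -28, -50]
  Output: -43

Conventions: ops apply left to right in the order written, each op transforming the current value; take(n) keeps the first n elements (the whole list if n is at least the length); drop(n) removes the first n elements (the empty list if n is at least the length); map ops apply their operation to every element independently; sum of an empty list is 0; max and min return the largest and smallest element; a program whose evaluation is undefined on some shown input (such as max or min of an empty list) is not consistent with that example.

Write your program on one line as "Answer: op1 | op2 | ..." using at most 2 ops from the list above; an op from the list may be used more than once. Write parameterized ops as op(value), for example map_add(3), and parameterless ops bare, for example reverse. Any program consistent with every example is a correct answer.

map_add(7) | min

Check, running the answer program on each example:
  [-12, 12, 24, 23, 49, -24, 13] -> [-5, 19, 31, 30, 56, -17, 20] -> -17
  [40, 50, 20, -12, -20, 7, -12, 44, 22, 43] -> [47, 57, 27, -5, -13, 14, -5, 51, 29, 50] -> -13
  [-38, 37, -28, -19, -1, -24, 50, 21, 10, -30] -> [-31, 44, -21, -12, 6, -17, 57, 28, 17, -23] -> -31
  [-29, 27, 36, -30, -34, 12, -41, -47] -> [-22, 34, 43, -23, -27, 19, -34, -40] -> -40
  [12, 23, 23, -41, 0, -28, -50] -> [19, 30, 30, -34, 7, -21, -43] -> -43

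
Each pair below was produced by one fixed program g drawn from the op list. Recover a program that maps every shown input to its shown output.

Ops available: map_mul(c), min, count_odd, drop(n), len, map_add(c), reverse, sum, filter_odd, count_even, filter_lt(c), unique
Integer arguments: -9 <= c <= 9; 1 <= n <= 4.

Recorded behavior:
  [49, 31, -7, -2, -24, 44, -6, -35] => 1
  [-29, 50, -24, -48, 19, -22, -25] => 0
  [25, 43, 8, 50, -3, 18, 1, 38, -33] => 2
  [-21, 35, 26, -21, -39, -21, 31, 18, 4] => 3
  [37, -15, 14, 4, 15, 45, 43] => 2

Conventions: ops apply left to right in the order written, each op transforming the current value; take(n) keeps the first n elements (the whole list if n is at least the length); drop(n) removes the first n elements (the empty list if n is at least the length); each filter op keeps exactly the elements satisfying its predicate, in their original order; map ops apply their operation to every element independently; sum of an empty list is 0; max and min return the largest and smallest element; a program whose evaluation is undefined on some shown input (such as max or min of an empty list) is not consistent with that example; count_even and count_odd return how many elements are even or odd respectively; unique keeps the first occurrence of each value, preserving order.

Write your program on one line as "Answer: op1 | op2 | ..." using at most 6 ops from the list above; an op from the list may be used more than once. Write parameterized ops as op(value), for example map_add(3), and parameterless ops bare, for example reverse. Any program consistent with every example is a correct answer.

map_add(-8) | reverse | filter_odd | drop(3) | map_add(2) | count_odd

Check, running the answer program on each example:
  [49, 31, -7, -2, -24, 44, -6, -35] -> [41, 23, -15, -10, -32, 36, -14, -43] -> [-43, -14, 36, -32, -10, -15, 23, 41] -> [-43, -15, 23, 41] -> [41] -> [43] -> 1
  [-29, 50, -24, -48, 19, -22, -25] -> [-37, 42, -32, -56, 11, -30, -33] -> [-33, -30, 11, -56, -32, 42, -37] -> [-33, 11, -37] -> [] -> [] -> 0
  [25, 43, 8, 50, -3, 18, 1, 38, -33] -> [17, 35, 0, 42, -11, 10, -7, 30, -41] -> [-41, 30, -7, 10, -11, 42, 0, 35, 17] -> [-41, -7, -11, 35, 17] -> [35, 17] -> [37, 19] -> 2
  [-21, 35, 26, -21, -39, -21, 31, 18, 4] -> [-29, 27, 18, -29, -47, -29, 23, 10, -4] -> [-4, 10, 23, -29, -47, -29, 18, 27, -29] -> [23, -29, -47, -29, 27, -29] -> [-29, 27, -29] -> [-27, 29, -27] -> 3
  [37, -15, 14, 4, 15, 45, 43] -> [29, -23, 6, -4, 7, 37, 35] -> [35, 37, 7, -4, 6, -23, 29] -> [35, 37, 7, -23, 29] -> [-23, 29] -> [-21, 31] -> 2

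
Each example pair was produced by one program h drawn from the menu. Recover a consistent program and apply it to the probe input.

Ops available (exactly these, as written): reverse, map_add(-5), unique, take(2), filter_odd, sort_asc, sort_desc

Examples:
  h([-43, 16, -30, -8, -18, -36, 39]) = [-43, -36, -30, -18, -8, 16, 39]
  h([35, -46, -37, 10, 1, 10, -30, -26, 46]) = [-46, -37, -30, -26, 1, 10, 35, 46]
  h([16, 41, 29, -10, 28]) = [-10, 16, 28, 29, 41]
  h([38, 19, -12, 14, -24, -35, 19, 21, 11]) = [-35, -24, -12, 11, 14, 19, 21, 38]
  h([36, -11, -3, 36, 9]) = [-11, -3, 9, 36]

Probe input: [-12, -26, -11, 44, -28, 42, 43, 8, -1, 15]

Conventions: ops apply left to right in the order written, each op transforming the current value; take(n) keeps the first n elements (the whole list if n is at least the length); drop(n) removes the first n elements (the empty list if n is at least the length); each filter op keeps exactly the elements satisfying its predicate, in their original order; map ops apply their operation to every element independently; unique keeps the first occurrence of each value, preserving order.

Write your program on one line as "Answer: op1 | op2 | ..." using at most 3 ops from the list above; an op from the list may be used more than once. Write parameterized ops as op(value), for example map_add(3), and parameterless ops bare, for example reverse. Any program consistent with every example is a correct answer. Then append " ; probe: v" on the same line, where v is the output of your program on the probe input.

sort_desc | sort_asc | unique ; probe: [-28, -26, -12, -11, -1, 8, 15, 42, 43, 44]

Check, running the answer program on each example:
  [-43, 16, -30, -8, -18, -36, 39] -> [39, 16, -8, -18, -30, -36, -43] -> [-43, -36, -30, -18, -8, 16, 39] -> [-43, -36, -30, -18, -8, 16, 39]
  [35, -46, -37, 10, 1, 10, -30, -26, 46] -> [46, 35, 10, 10, 1, -26, -30, -37, -46] -> [-46, -37, -30, -26, 1, 10, 10, 35, 46] -> [-46, -37, -30, -26, 1, 10, 35, 46]
  [16, 41, 29, -10, 28] -> [41, 29, 28, 16, -10] -> [-10, 16, 28, 29, 41] -> [-10, 16, 28, 29, 41]
  [38, 19, -12, 14, -24, -35, 19, 21, 11] -> [38, 21, 19, 19, 14, 11, -12, -24, -35] -> [-35, -24, -12, 11, 14, 19, 19, 21, 38] -> [-35, -24, -12, 11, 14, 19, 21, 38]
  [36, -11, -3, 36, 9] -> [36, 36, 9, -3, -11] -> [-11, -3, 9, 36, 36] -> [-11, -3, 9, 36]
  probe: [-12, -26, -11, 44, -28, 42, 43, 8, -1, 15] -> [44, 43, 42, 15, 8, -1, -11, -12, -26, -28] -> [-28, -26, -12, -11, -1, 8, 15, 42, 43, 44] -> [-28, -26, -12, -11, -1, 8, 15, 42, 43, 44]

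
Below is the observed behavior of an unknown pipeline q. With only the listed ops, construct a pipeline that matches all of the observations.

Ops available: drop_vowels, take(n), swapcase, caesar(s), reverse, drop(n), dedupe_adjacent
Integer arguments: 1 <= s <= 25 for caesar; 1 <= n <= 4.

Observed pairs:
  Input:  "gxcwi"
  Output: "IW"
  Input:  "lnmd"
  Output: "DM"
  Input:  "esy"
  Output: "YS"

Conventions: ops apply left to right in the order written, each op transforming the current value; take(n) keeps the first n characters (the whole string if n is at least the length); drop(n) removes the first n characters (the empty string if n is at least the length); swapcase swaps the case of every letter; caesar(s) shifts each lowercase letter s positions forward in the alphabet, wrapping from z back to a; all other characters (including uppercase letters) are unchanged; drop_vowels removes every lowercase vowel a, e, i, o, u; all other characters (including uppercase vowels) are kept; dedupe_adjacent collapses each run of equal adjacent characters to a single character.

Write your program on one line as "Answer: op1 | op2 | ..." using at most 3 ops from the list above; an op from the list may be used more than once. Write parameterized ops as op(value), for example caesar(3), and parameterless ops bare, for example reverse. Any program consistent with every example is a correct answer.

reverse | take(2) | swapcase

Check, running the answer program on each example:
  "gxcwi" -> "iwcxg" -> "iw" -> "IW"
  "lnmd" -> "dmnl" -> "dm" -> "DM"
  "esy" -> "yse" -> "ys" -> "YS"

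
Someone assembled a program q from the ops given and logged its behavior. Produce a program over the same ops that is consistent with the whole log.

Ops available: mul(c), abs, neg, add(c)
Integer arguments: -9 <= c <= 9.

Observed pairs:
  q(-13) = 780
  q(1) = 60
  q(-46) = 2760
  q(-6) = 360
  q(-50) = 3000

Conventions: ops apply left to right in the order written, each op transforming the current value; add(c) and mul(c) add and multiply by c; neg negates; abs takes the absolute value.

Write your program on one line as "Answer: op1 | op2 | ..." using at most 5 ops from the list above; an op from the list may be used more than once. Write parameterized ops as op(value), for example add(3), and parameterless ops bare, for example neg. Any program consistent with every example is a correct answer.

neg | mul(2) | mul(-6) | abs | mul(5)

Check, running the answer program on each example:
  -13 -> 13 -> 26 -> -156 -> 156 -> 780
  1 -> -1 -> -2 -> 12 -> 12 -> 60
  -46 -> 46 -> 92 -> -552 -> 552 -> 2760
  -6 -> 6 -> 12 -> -72 -> 72 -> 360
  -50 -> 50 -> 100 -> -600 -> 600 -> 3000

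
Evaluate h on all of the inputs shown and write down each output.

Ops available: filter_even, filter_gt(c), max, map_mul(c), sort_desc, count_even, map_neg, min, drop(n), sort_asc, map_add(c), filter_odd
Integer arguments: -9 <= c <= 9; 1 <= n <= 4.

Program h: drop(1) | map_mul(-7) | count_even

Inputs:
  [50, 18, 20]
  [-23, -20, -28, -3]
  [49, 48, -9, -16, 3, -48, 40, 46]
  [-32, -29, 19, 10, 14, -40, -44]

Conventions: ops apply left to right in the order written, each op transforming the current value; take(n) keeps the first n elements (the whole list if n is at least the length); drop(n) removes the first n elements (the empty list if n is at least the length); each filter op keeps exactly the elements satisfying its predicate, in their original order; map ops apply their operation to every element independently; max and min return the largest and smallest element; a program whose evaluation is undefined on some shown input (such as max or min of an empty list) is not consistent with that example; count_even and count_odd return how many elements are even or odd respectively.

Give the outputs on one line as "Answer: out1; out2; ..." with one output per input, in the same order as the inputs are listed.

Execution, op by op:
  [50, 18, 20] -> [18, 20] -> [-126, -140] -> 2
  [-23, -20, -28, -3] -> [-20, -28, -3] -> [140, 196, 21] -> 2
  [49, 48, -9, -16, 3, -48, 40, 46] -> [48, -9, -16, 3, -48, 40, 46] -> [-336, 63, 112, -21, 336, -280, -322] -> 5
  [-32, -29, 19, 10, 14, -40, -44] -> [-29, 19, 10, 14, -40, -44] -> [203, -133, -70, -98, 280, 308] -> 4

2; 2; 5; 4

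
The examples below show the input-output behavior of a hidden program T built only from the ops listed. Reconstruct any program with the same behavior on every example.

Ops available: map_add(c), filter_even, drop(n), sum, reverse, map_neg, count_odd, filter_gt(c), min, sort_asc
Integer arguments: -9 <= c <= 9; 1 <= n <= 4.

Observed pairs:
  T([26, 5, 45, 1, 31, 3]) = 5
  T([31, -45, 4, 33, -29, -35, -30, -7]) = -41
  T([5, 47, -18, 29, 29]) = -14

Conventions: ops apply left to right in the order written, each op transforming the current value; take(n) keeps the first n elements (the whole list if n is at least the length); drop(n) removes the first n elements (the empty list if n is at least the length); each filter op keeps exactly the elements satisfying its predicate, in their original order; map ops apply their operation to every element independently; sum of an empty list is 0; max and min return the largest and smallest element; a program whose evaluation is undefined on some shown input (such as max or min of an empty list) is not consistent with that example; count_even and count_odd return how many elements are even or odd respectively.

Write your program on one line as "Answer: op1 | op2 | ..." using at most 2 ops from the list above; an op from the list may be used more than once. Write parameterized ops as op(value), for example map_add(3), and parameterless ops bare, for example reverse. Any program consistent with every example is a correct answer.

map_add(4) | min

Check, running the answer program on each example:
  [26, 5, 45, 1, 31, 3] -> [30, 9, 49, 5, 35, 7] -> 5
  [31, -45, 4, 33, -29, -35, -30, -7] -> [35, -41, 8, 37, -25, -31, -26, -3] -> -41
  [5, 47, -18, 29, 29] -> [9, 51, -14, 33, 33] -> -14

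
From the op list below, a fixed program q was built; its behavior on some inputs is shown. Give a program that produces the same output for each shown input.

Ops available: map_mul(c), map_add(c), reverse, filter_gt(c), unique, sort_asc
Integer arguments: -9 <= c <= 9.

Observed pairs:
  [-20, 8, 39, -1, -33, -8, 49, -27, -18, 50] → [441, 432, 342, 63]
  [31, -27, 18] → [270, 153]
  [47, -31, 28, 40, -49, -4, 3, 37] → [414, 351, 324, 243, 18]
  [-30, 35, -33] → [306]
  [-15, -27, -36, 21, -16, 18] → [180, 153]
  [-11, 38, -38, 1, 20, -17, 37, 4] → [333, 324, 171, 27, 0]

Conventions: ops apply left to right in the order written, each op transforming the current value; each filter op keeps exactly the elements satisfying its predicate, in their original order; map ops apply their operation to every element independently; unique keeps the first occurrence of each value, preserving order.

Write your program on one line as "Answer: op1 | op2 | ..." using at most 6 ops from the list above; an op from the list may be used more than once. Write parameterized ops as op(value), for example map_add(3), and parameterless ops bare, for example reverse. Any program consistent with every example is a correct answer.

map_add(-1) | map_mul(9) | filter_gt(-1) | reverse | sort_asc | reverse

Check, running the answer program on each example:
  [-20, 8, 39, -1, -33, -8, 49, -27, -18, 50] -> [-21, 7, 38, -2, -34, -9, 48, -28, -19, 49] -> [-189, 63, 342, -18, -306, -81, 432, -252, -171, 441] -> [63, 342, 432, 441] -> [441, 432, 342, 63] -> [63, 342, 432, 441] -> [441, 432, 342, 63]
  [31, -27, 18] -> [30, -28, 17] -> [270, -252, 153] -> [270, 153] -> [153, 270] -> [153, 270] -> [270, 153]
  [47, -31, 28, 40, -49, -4, 3, 37] -> [46, -32, 27, 39, -50, -5, 2, 36] -> [414, -288, 243, 351, -450, -45, 18, 324] -> [414, 243, 351, 18, 324] -> [324, 18, 351, 243, 414] -> [18, 243, 324, 351, 414] -> [414, 351, 324, 243, 18]
  [-30, 35, -33] -> [-31, 34, -34] -> [-279, 306, -306] -> [306] -> [306] -> [306] -> [306]
  [-15, -27, -36, 21, -16, 18] -> [-16, -28, -37, 20, -17, 17] -> [-144, -252, -333, 180, -153, 153] -> [180, 153] -> [153, 180] -> [153, 180] -> [180, 153]
  [-11, 38, -38, 1, 20, -17, 37, 4] -> [-12, 37, -39, 0, 19, -18, 36, 3] -> [-108, 333, -351, 0, 171, -162, 324, 27] -> [333, 0, 171, 324, 27] -> [27, 324, 171, 0, 333] -> [0, 27, 171, 324, 333] -> [333, 324, 171, 27, 0]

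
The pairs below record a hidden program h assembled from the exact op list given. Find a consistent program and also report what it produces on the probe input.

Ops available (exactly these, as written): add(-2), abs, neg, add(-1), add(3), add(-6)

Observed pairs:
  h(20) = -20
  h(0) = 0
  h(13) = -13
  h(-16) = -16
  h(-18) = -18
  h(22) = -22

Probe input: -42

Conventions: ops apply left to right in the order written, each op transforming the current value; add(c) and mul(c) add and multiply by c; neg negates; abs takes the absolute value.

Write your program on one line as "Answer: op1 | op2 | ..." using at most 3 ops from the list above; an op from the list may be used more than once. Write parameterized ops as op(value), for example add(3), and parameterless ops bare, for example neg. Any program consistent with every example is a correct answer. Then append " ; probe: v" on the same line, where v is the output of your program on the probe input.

neg | abs | neg ; probe: -42

Check, running the answer program on each example:
  20 -> -20 -> 20 -> -20
  0 -> 0 -> 0 -> 0
  13 -> -13 -> 13 -> -13
  -16 -> 16 -> 16 -> -16
  -18 -> 18 -> 18 -> -18
  22 -> -22 -> 22 -> -22
  probe: -42 -> 42 -> 42 -> -42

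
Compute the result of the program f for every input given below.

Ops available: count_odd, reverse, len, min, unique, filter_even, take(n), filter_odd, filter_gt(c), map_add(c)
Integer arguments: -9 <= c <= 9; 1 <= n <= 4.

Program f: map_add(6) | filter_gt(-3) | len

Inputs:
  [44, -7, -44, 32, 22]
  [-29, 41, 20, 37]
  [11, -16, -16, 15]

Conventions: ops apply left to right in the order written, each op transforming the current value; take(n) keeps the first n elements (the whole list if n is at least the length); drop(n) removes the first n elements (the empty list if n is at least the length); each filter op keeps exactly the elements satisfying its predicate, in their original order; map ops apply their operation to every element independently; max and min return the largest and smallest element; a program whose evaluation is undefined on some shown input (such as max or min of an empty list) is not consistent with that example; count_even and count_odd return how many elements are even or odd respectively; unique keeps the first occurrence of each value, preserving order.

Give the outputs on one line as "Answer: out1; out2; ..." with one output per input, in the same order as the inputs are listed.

4; 3; 2

Execution, op by op:
  [44, -7, -44, 32, 22] -> [50, -1, -38, 38, 28] -> [50, -1, 38, 28] -> 4
  [-29, 41, 20, 37] -> [-23, 47, 26, 43] -> [47, 26, 43] -> 3
  [11, -16, -16, 15] -> [17, -10, -10, 21] -> [17, 21] -> 2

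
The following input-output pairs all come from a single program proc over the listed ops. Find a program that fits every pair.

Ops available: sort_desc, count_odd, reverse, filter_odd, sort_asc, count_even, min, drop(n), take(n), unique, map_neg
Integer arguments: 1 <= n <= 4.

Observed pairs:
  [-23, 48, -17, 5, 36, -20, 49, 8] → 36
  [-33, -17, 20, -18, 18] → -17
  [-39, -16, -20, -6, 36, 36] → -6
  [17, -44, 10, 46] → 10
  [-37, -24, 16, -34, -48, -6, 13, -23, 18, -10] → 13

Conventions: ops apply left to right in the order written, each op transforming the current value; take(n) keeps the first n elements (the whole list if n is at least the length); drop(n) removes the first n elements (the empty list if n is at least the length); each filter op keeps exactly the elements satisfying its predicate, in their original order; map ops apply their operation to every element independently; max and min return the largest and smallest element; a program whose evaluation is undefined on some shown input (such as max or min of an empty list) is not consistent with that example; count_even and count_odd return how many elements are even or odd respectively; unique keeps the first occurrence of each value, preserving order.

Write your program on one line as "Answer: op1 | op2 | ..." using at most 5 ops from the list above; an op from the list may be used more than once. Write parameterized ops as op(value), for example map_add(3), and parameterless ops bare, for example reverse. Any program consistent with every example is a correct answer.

sort_asc | reverse | take(3) | min

Check, running the answer program on each example:
  [-23, 48, -17, 5, 36, -20, 49, 8] -> [-23, -20, -17, 5, 8, 36, 48, 49] -> [49, 48, 36, 8, 5, -17, -20, -23] -> [49, 48, 36] -> 36
  [-33, -17, 20, -18, 18] -> [-33, -18, -17, 18, 20] -> [20, 18, -17, -18, -33] -> [20, 18, -17] -> -17
  [-39, -16, -20, -6, 36, 36] -> [-39, -20, -16, -6, 36, 36] -> [36, 36, -6, -16, -20, -39] -> [36, 36, -6] -> -6
  [17, -44, 10, 46] -> [-44, 10, 17, 46] -> [46, 17, 10, -44] -> [46, 17, 10] -> 10
  [-37, -24, 16, -34, -48, -6, 13, -23, 18, -10] -> [-48, -37, -34, -24, -23, -10, -6, 13, 16, 18] -> [18, 16, 13, -6, -10, -23, -24, -34, -37, -48] -> [18, 16, 13] -> 13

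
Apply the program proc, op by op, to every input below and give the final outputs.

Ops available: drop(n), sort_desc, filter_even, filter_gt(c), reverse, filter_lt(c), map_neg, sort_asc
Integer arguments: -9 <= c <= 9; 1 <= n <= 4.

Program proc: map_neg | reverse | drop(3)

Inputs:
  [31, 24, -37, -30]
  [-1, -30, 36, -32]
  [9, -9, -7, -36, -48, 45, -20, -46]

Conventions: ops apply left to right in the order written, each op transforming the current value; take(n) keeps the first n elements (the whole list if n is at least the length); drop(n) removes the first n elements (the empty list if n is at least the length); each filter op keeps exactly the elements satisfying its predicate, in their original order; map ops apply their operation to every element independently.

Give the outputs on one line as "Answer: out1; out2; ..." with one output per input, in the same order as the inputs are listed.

[-31]; [1]; [48, 36, 7, 9, -9]

Execution, op by op:
  [31, 24, -37, -30] -> [-31, -24, 37, 30] -> [30, 37, -24, -31] -> [-31]
  [-1, -30, 36, -32] -> [1, 30, -36, 32] -> [32, -36, 30, 1] -> [1]
  [9, -9, -7, -36, -48, 45, -20, -46] -> [-9, 9, 7, 36, 48, -45, 20, 46] -> [46, 20, -45, 48, 36, 7, 9, -9] -> [48, 36, 7, 9, -9]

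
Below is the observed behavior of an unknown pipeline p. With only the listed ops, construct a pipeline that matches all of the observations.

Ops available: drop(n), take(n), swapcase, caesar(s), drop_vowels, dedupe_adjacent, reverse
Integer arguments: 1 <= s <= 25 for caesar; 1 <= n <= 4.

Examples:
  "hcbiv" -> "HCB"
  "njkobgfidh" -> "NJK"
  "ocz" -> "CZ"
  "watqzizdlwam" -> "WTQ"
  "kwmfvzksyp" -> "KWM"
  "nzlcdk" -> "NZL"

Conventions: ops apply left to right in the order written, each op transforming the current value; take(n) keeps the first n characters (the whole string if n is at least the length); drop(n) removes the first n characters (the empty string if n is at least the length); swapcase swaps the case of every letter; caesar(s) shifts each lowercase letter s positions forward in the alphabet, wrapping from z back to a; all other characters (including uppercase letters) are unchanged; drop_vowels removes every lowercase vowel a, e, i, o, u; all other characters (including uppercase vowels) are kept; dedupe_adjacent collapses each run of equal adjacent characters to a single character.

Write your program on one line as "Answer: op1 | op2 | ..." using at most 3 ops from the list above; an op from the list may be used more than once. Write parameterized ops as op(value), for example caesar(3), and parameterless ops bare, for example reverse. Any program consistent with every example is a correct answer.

drop_vowels | swapcase | take(3)

Check, running the answer program on each example:
  "hcbiv" -> "hcbv" -> "HCBV" -> "HCB"
  "njkobgfidh" -> "njkbgfdh" -> "NJKBGFDH" -> "NJK"
  "ocz" -> "cz" -> "CZ" -> "CZ"
  "watqzizdlwam" -> "wtqzzdlwm" -> "WTQZZDLWM" -> "WTQ"
  "kwmfvzksyp" -> "kwmfvzksyp" -> "KWMFVZKSYP" -> "KWM"
  "nzlcdk" -> "nzlcdk" -> "NZLCDK" -> "NZL"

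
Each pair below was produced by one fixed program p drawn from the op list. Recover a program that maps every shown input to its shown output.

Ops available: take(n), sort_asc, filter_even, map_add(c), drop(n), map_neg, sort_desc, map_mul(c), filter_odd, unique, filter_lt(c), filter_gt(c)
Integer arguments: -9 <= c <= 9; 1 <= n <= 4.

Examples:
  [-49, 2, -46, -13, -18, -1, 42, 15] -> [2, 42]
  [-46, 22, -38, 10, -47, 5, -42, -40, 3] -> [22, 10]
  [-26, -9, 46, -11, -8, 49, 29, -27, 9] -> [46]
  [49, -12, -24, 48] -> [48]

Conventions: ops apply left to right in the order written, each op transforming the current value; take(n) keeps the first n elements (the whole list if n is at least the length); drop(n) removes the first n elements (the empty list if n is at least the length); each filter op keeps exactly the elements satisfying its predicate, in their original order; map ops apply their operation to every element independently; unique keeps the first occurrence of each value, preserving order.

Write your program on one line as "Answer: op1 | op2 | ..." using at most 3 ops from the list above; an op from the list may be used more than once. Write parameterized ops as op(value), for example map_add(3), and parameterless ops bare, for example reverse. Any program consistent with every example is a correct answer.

filter_gt(-6) | filter_even

Check, running the answer program on each example:
  [-49, 2, -46, -13, -18, -1, 42, 15] -> [2, -1, 42, 15] -> [2, 42]
  [-46, 22, -38, 10, -47, 5, -42, -40, 3] -> [22, 10, 5, 3] -> [22, 10]
  [-26, -9, 46, -11, -8, 49, 29, -27, 9] -> [46, 49, 29, 9] -> [46]
  [49, -12, -24, 48] -> [49, 48] -> [48]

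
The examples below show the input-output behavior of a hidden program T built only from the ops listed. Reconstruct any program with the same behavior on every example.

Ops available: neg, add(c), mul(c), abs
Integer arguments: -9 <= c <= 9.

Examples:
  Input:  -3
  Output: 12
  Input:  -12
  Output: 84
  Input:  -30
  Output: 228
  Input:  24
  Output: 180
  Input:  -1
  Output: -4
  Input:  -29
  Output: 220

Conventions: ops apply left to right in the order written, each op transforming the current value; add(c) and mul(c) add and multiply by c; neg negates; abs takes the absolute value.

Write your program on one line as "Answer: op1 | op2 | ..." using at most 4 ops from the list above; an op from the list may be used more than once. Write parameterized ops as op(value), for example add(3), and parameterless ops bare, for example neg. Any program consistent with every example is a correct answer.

mul(-8) | abs | add(-8) | add(-4)

Check, running the answer program on each example:
  -3 -> 24 -> 24 -> 16 -> 12
  -12 -> 96 -> 96 -> 88 -> 84
  -30 -> 240 -> 240 -> 232 -> 228
  24 -> -192 -> 192 -> 184 -> 180
  -1 -> 8 -> 8 -> 0 -> -4
  -29 -> 232 -> 232 -> 224 -> 220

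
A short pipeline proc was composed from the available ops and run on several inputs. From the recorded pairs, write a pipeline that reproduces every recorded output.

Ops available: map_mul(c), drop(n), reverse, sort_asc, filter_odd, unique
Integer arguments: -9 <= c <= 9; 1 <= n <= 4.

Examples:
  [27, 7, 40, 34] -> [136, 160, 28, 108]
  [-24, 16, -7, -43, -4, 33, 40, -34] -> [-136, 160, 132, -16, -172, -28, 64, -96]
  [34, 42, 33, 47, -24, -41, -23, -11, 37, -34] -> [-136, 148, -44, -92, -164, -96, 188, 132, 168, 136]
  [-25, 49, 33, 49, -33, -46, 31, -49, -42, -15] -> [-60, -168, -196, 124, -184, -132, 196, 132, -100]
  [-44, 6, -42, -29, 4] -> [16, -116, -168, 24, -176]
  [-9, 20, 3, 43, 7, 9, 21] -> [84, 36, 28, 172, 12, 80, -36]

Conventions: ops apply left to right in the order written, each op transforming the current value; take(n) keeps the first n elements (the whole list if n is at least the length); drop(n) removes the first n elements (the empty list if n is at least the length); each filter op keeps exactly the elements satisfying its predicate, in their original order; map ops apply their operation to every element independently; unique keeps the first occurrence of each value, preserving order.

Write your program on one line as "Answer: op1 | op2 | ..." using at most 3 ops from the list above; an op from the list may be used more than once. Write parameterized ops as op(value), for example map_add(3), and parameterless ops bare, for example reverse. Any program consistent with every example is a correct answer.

map_mul(4) | reverse | unique

Check, running the answer program on each example:
  [27, 7, 40, 34] -> [108, 28, 160, 136] -> [136, 160, 28, 108] -> [136, 160, 28, 108]
  [-24, 16, -7, -43, -4, 33, 40, -34] -> [-96, 64, -28, -172, -16, 132, 160, -136] -> [-136, 160, 132, -16, -172, -28, 64, -96] -> [-136, 160, 132, -16, -172, -28, 64, -96]
  [34, 42, 33, 47, -24, -41, -23, -11, 37, -34] -> [136, 168, 132, 188, -96, -164, -92, -44, 148, -136] -> [-136, 148, -44, -92, -164, -96, 188, 132, 168, 136] -> [-136, 148, -44, -92, -164, -96, 188, 132, 168, 136]
  [-25, 49, 33, 49, -33, -46, 31, -49, -42, -15] -> [-100, 196, 132, 196, -132, -184, 124, -196, -168, -60] -> [-60, -168, -196, 124, -184, -132, 196, 132, 196, -100] -> [-60, -168, -196, 124, -184, -132, 196, 132, -100]
  [-44, 6, -42, -29, 4] -> [-176, 24, -168, -116, 16] -> [16, -116, -168, 24, -176] -> [16, -116, -168, 24, -176]
  [-9, 20, 3, 43, 7, 9, 21] -> [-36, 80, 12, 172, 28, 36, 84] -> [84, 36, 28, 172, 12, 80, -36] -> [84, 36, 28, 172, 12, 80, -36]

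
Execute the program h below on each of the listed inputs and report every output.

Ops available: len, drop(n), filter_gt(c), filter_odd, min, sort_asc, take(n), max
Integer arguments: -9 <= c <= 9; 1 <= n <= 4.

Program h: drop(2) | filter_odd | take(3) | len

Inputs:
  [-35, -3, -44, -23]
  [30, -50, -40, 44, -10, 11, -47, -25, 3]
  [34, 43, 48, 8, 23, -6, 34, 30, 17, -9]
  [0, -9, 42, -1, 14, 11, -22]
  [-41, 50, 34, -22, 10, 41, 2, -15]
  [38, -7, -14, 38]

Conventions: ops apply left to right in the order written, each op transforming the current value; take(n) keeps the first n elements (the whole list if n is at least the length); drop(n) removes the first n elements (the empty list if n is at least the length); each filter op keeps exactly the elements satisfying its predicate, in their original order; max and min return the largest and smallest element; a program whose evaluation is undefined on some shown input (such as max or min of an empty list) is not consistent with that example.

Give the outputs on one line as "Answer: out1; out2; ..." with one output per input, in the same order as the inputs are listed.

1; 3; 3; 2; 2; 0

Execution, op by op:
  [-35, -3, -44, -23] -> [-44, -23] -> [-23] -> [-23] -> 1
  [30, -50, -40, 44, -10, 11, -47, -25, 3] -> [-40, 44, -10, 11, -47, -25, 3] -> [11, -47, -25, 3] -> [11, -47, -25] -> 3
  [34, 43, 48, 8, 23, -6, 34, 30, 17, -9] -> [48, 8, 23, -6, 34, 30, 17, -9] -> [23, 17, -9] -> [23, 17, -9] -> 3
  [0, -9, 42, -1, 14, 11, -22] -> [42, -1, 14, 11, -22] -> [-1, 11] -> [-1, 11] -> 2
  [-41, 50, 34, -22, 10, 41, 2, -15] -> [34, -22, 10, 41, 2, -15] -> [41, -15] -> [41, -15] -> 2
  [38, -7, -14, 38] -> [-14, 38] -> [] -> [] -> 0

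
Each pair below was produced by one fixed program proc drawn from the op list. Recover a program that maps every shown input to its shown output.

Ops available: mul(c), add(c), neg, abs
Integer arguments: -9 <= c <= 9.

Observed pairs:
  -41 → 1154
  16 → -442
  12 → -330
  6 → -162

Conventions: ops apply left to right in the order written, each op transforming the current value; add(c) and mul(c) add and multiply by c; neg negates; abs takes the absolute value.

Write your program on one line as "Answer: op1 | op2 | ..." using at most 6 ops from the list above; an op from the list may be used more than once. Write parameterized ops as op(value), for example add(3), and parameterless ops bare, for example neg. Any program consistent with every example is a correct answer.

neg | mul(-7) | mul(4) | neg | add(6)

Check, running the answer program on each example:
  -41 -> 41 -> -287 -> -1148 -> 1148 -> 1154
  16 -> -16 -> 112 -> 448 -> -448 -> -442
  12 -> -12 -> 84 -> 336 -> -336 -> -330
  6 -> -6 -> 42 -> 168 -> -168 -> -162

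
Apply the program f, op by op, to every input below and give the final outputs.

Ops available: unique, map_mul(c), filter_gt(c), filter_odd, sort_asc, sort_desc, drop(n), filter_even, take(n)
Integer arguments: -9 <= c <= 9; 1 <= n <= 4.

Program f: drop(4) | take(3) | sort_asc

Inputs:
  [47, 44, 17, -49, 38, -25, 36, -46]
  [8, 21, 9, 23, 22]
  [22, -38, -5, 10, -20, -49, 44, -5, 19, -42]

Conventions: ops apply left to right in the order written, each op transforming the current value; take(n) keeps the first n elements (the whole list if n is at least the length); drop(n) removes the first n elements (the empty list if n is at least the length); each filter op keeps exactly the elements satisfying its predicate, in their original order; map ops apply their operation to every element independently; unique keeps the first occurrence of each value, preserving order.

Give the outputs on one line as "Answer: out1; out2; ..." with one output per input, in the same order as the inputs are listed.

Execution, op by op:
  [47, 44, 17, -49, 38, -25, 36, -46] -> [38, -25, 36, -46] -> [38, -25, 36] -> [-25, 36, 38]
  [8, 21, 9, 23, 22] -> [22] -> [22] -> [22]
  [22, -38, -5, 10, -20, -49, 44, -5, 19, -42] -> [-20, -49, 44, -5, 19, -42] -> [-20, -49, 44] -> [-49, -20, 44]

[-25, 36, 38]; [22]; [-49, -20, 44]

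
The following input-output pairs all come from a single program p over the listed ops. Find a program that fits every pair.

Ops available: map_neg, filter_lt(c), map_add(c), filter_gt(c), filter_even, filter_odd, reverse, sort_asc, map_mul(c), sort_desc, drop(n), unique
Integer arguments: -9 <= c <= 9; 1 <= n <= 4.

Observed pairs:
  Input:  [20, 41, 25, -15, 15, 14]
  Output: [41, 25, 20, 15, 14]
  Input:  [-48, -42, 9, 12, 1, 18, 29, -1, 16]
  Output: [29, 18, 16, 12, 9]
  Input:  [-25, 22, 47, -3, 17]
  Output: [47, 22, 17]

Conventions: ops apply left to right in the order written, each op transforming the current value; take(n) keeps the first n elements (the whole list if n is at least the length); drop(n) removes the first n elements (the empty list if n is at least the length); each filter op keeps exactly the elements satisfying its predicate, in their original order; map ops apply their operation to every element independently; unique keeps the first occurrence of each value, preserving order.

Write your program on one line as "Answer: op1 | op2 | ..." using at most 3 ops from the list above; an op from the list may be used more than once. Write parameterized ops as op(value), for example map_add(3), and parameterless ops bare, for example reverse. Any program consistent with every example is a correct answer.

sort_asc | filter_gt(2) | sort_desc

Check, running the answer program on each example:
  [20, 41, 25, -15, 15, 14] -> [-15, 14, 15, 20, 25, 41] -> [14, 15, 20, 25, 41] -> [41, 25, 20, 15, 14]
  [-48, -42, 9, 12, 1, 18, 29, -1, 16] -> [-48, -42, -1, 1, 9, 12, 16, 18, 29] -> [9, 12, 16, 18, 29] -> [29, 18, 16, 12, 9]
  [-25, 22, 47, -3, 17] -> [-25, -3, 17, 22, 47] -> [17, 22, 47] -> [47, 22, 17]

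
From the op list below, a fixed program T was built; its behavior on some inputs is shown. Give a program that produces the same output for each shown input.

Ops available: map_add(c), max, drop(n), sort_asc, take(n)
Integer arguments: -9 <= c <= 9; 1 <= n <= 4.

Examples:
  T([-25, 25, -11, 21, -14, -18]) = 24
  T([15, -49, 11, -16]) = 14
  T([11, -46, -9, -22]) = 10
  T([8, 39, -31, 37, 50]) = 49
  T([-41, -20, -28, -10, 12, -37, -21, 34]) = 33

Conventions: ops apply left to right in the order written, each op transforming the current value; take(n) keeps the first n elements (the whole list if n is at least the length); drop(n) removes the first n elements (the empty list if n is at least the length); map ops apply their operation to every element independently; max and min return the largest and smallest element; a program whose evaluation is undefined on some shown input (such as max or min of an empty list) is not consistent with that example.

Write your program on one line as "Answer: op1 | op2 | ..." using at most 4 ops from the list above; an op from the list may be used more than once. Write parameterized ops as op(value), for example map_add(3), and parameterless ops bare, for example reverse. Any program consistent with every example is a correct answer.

map_add(1) | map_add(-2) | max

Check, running the answer program on each example:
  [-25, 25, -11, 21, -14, -18] -> [-24, 26, -10, 22, -13, -17] -> [-26, 24, -12, 20, -15, -19] -> 24
  [15, -49, 11, -16] -> [16, -48, 12, -15] -> [14, -50, 10, -17] -> 14
  [11, -46, -9, -22] -> [12, -45, -8, -21] -> [10, -47, -10, -23] -> 10
  [8, 39, -31, 37, 50] -> [9, 40, -30, 38, 51] -> [7, 38, -32, 36, 49] -> 49
  [-41, -20, -28, -10, 12, -37, -21, 34] -> [-40, -19, -27, -9, 13, -36, -20, 35] -> [-42, -21, -29, -11, 11, -38, -22, 33] -> 33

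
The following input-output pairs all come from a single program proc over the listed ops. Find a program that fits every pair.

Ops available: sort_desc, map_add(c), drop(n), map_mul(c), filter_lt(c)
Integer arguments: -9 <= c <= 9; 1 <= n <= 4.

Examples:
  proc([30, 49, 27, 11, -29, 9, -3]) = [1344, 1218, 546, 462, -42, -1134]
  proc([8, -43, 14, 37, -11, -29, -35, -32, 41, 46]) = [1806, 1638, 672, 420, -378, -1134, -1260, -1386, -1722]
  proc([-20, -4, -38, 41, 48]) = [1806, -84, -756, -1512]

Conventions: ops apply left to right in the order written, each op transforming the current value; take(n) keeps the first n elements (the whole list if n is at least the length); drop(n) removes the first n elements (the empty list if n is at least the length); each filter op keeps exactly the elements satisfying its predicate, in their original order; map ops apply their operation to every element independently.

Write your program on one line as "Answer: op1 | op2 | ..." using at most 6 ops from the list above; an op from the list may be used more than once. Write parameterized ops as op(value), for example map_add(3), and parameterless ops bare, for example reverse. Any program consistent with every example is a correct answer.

map_add(2) | map_mul(6) | sort_desc | map_mul(7) | drop(1)

Check, running the answer program on each example:
  [30, 49, 27, 11, -29, 9, -3] -> [32, 51, 29, 13, -27, 11, -1] -> [192, 306, 174, 78, -162, 66, -6] -> [306, 192, 174, 78, 66, -6, -162] -> [2142, 1344, 1218, 546, 462, -42, -1134] -> [1344, 1218, 546, 462, -42, -1134]
  [8, -43, 14, 37, -11, -29, -35, -32, 41, 46] -> [10, -41, 16, 39, -9, -27, -33, -30, 43, 48] -> [60, -246, 96, 234, -54, -162, -198, -180, 258, 288] -> [288, 258, 234, 96, 60, -54, -162, -180, -198, -246] -> [2016, 1806, 1638, 672, 420, -378, -1134, -1260, -1386, -1722] -> [1806, 1638, 672, 420, -378, -1134, -1260, -1386, -1722]
  [-20, -4, -38, 41, 48] -> [-18, -2, -36, 43, 50] -> [-108, -12, -216, 258, 300] -> [300, 258, -12, -108, -216] -> [2100, 1806, -84, -756, -1512] -> [1806, -84, -756, -1512]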